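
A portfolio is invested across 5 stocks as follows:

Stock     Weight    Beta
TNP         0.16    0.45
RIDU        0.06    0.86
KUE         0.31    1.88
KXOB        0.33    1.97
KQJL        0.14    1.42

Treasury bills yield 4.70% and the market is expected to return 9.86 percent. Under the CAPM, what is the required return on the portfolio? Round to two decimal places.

β_P = Σ w_i β_i = 0.16×0.45 + 0.06×0.86 + 0.31×1.88 + 0.33×1.97 + 0.14×1.42 = 1.5553
MRP = 9.86% − 4.70% = 5.16%
E(R_P) = R_f + β_P × MRP = 4.70% + 1.5553 × 5.16% = 12.73%

12.73%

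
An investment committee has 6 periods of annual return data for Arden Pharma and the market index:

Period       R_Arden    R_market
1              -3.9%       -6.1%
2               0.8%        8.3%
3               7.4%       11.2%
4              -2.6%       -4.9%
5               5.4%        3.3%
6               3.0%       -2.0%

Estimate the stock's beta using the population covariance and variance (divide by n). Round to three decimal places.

Mean R_i = (-3.9 + 0.8 + 7.4 − 2.6 + 5.4 + 3.0) / 6 = 1.6833%
Mean R_m = (-6.1 + 8.3 + 11.2 − 4.9 + 3.3 − 2.0) / 6 = 1.6333%
Σ(R_i − R̄_i)(R_m − R̄_m) = 121.3733  ⇒  Cov = 121.3733 / 6 = 20.2289
Σ(R_m − R̄_m)² = 254.4333  ⇒  Var(R_m) = 254.4333 / 6 = 42.4056
β = Cov / Var(R_m) = 20.2289 / 42.4056 = 0.4770

0.477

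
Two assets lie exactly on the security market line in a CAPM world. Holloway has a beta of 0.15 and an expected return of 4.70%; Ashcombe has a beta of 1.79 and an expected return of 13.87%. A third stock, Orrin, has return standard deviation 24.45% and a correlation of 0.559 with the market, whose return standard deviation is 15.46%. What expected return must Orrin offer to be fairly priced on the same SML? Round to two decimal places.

8.80%

MRP = (13.87% − 4.70%) / (1.79 − 0.15) = 5.5915%
R_f = 4.70% − 0.15 × 5.5915% = 3.8613%
β_Orrin = ρ·σ_i/σ_m = 0.559 × 24.45 / 15.46 = 0.8841
E(R_Orrin) = R_f + β × MRP = 3.8613% + 0.8841 × 5.5915% = 8.80%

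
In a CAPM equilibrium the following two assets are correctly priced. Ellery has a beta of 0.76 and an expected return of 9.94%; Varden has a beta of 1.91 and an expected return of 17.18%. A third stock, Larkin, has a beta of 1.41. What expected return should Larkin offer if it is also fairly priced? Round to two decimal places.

MRP (SML slope) = (17.18% − 9.94%) / (1.91 − 0.76) = 7.24% / 1.15 = 6.2957%
R_f (intercept) = 9.94% − 0.76 × 6.2957% = 5.1553%
E(R_Larkin) = R_f + β × MRP = 5.1553% + 1.41 × 6.2957% = 14.03%

14.03%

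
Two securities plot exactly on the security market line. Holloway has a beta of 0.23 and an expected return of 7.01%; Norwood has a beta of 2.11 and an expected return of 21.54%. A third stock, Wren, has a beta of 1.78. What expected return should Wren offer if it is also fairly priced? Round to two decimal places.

18.99%

MRP (SML slope) = (21.54% − 7.01%) / (2.11 − 0.23) = 14.53% / 1.88 = 7.7287%
R_f (intercept) = 7.01% − 0.23 × 7.7287% = 5.2324%
E(R_Wren) = R_f + β × MRP = 5.2324% + 1.78 × 7.7287% = 18.99%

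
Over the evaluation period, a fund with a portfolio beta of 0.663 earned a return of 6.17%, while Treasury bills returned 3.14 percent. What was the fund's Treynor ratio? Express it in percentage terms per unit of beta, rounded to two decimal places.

Treynor = (R_P − R_f) / β_P = (6.17% − 3.14%) / 0.6630 = 3.03% / 0.6630 = 4.57%

4.57%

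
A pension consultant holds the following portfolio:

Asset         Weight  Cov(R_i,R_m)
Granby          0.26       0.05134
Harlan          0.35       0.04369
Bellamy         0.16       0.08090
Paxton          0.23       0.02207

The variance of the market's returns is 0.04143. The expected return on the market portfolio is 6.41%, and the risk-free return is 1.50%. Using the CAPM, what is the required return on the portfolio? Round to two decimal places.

7.03%

β_Granby = 0.05134 / 0.04143 = 1.2392
β_Harlan = 0.04369 / 0.04143 = 1.0545
β_Bellamy = 0.08090 / 0.04143 = 1.9527
β_Paxton = 0.02207 / 0.04143 = 0.5327
β_P = Σ w_i β_i = 0.26×1.2392 + 0.35×1.0545 + 0.16×1.9527 + 0.23×0.5327 = 1.1262
MRP = 6.41% − 1.50% = 4.91%
E(R_P) = R_f + β_P × MRP = 1.50% + 1.1262 × 4.91% = 7.03%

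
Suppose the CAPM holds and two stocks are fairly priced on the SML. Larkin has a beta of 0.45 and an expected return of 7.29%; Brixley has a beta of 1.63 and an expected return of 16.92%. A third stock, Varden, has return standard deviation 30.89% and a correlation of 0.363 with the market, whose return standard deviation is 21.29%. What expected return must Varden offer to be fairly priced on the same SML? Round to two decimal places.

MRP = (16.92% − 7.29%) / (1.63 − 0.45) = 8.1610%
R_f = 7.29% − 0.45 × 8.1610% = 3.6176%
β_Varden = ρ·σ_i/σ_m = 0.363 × 30.89 / 21.29 = 0.5267
E(R_Varden) = R_f + β × MRP = 3.6176% + 0.5267 × 8.1610% = 7.92%

7.92%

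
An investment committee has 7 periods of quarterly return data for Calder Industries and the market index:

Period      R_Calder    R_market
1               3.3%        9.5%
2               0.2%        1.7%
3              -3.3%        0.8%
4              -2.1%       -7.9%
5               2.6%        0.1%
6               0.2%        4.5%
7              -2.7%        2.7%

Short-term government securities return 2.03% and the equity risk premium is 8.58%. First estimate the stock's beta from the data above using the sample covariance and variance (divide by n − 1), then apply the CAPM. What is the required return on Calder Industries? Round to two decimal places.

4.23%

Mean R_i = (3.3 + 0.2 − 3.3 − 2.1 + 2.6 + 0.2 − 2.7) / 7 = -0.2571%
Mean R_m = (9.5 + 1.7 + 0.8 − 7.9 + 0.1 + 4.5 + 2.7) / 7 = 1.6286%
Σ(R_i − R̄_i)(R_m − R̄_m) = 42.4414  ⇒  Cov = 42.4414 / 6 = 7.0736
Σ(R_m − R̄_m)² = 165.1743  ⇒  Var(R_m) = 165.1743 / 6 = 27.5291
β = Cov / Var(R_m) = 7.0736 / 27.5291 = 0.2569
E(R) = R_f + β × MRP = 2.03% + 0.2569 × 8.58% = 4.23%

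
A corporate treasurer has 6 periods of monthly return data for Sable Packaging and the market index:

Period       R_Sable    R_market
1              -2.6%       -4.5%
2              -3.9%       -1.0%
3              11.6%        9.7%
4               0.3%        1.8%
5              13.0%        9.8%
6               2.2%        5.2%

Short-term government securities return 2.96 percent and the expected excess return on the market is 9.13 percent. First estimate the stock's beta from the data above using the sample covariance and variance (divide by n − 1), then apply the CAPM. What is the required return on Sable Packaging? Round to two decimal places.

Mean R_i = (-2.6 − 3.9 + 11.6 + 0.3 + 13.0 + 2.2) / 6 = 3.4333%
Mean R_m = (-4.5 − 1.0 + 9.7 + 1.8 + 9.8 + 5.2) / 6 = 3.5000%
Σ(R_i − R̄_i)(R_m − R̄_m) = 195.4000  ⇒  Cov = 195.4000 / 5 = 39.0800
Σ(R_m − R̄_m)² = 168.1600  ⇒  Var(R_m) = 168.1600 / 5 = 33.6320
β = Cov / Var(R_m) = 39.0800 / 33.6320 = 1.1620
E(R) = R_f + β × MRP = 2.96% + 1.1620 × 9.13% = 13.57%

13.57%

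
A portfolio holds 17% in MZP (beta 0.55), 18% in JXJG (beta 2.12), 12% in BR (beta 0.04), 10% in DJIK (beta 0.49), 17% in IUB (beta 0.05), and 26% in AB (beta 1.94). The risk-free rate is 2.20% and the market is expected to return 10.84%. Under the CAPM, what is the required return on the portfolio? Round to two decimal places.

β_P = Σ w_i β_i = 0.17×0.55 + 0.18×2.12 + 0.12×0.04 + 0.10×0.49 + 0.17×0.05 + 0.26×1.94 = 1.0418
MRP = 10.84% − 2.20% = 8.64%
E(R_P) = R_f + β_P × MRP = 2.20% + 1.0418 × 8.64% = 11.20%

11.20%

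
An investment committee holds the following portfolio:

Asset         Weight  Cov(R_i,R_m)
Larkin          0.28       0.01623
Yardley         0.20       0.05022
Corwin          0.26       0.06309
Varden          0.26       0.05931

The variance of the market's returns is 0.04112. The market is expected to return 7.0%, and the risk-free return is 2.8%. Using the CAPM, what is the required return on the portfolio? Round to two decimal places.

β_Larkin = 0.01623 / 0.04112 = 0.3947
β_Yardley = 0.05022 / 0.04112 = 1.2213
β_Corwin = 0.06309 / 0.04112 = 1.5343
β_Varden = 0.05931 / 0.04112 = 1.4424
β_P = Σ w_i β_i = 0.28×0.3947 + 0.20×1.2213 + 0.26×1.5343 + 0.26×1.4424 = 1.1287
MRP = 7.0% − 2.8% = 4.20%
E(R_P) = R_f + β_P × MRP = 2.8% + 1.1287 × 4.2% = 7.54%

7.54%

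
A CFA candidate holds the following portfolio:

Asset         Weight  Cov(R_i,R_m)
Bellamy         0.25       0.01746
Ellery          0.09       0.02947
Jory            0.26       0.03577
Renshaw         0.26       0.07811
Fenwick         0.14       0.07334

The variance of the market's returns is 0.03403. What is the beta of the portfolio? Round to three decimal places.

β_Bellamy = 0.01746 / 0.03403 = 0.5131
β_Ellery = 0.02947 / 0.03403 = 0.8660
β_Jory = 0.03577 / 0.03403 = 1.0511
β_Renshaw = 0.07811 / 0.03403 = 2.2953
β_Fenwick = 0.07334 / 0.03403 = 2.1552
β_P = Σ w_i β_i = 0.25×0.5131 + 0.09×0.8660 + 0.26×1.0511 + 0.26×2.2953 + 0.14×2.1552 = 1.3780

1.378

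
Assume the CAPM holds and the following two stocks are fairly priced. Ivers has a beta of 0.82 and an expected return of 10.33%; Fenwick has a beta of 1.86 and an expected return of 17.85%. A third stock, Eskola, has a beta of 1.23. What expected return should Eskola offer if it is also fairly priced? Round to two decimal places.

MRP (SML slope) = (17.85% − 10.33%) / (1.86 − 0.82) = 7.52% / 1.04 = 7.2308%
R_f (intercept) = 10.33% − 0.82 × 7.2308% = 4.4007%
E(R_Eskola) = R_f + β × MRP = 4.4007% + 1.23 × 7.2308% = 13.29%

13.29%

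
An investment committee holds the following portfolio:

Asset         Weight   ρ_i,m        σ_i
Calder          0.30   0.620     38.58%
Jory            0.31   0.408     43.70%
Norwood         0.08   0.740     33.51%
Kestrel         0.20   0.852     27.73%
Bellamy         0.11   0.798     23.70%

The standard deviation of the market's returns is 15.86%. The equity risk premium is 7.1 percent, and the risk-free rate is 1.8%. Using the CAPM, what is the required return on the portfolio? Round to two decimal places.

11.42%

β_Calder = 0.620 × 38.58% / 15.86% = 1.5082
β_Jory = 0.408 × 43.70% / 15.86% = 1.1242
β_Norwood = 0.740 × 33.51% / 15.86% = 1.5635
β_Kestrel = 0.852 × 27.73% / 15.86% = 1.4897
β_Bellamy = 0.798 × 23.70% / 15.86% = 1.1925
β_P = Σ w_i β_i = 0.30×1.5082 + 0.31×1.1242 + 0.08×1.5635 + 0.20×1.4897 + 0.11×1.1925 = 1.3552
E(R_P) = R_f + β_P × MRP = 1.8% + 1.3552 × 7.1% = 11.42%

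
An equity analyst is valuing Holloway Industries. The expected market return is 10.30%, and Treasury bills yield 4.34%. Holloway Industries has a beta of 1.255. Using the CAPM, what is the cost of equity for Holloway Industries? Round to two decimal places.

11.82%

Market risk premium = E(R_m) − R_f = 10.30% − 4.34% = 5.96%
E(R) = R_f + β × MRP = 4.34% + 1.255 × 5.96% = 11.82%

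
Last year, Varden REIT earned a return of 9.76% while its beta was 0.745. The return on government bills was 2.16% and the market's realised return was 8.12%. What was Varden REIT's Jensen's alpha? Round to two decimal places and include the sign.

+3.16%

Market excess return = 8.12% − 2.16% = 5.96%
CAPM benchmark = R_f + β(R_m − R_f) = 2.16% + 0.745 × 5.96% = 6.60020%
α = actual − benchmark = 9.76% − 6.60020% = +3.16%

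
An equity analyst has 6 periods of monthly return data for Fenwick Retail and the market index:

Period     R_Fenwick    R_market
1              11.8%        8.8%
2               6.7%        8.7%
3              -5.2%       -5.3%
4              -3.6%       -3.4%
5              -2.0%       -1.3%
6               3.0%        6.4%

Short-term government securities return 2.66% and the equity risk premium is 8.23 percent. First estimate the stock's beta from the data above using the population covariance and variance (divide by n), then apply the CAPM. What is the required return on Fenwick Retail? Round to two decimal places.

10.72%

Mean R_i = (11.8 + 6.7 − 5.2 − 3.6 − 2.0 + 3.0) / 6 = 1.7833%
Mean R_m = (8.8 + 8.7 − 5.3 − 3.4 − 1.3 + 6.4) / 6 = 2.3167%
Σ(R_i − R̄_i)(R_m − R̄_m) = 198.9417  ⇒  Cov = 198.9417 / 6 = 33.1570
Σ(R_m − R̄_m)² = 203.2283  ⇒  Var(R_m) = 203.2283 / 6 = 33.8714
β = Cov / Var(R_m) = 33.1570 / 33.8714 = 0.9789
E(R) = R_f + β × MRP = 2.66% + 0.9789 × 8.23% = 10.72%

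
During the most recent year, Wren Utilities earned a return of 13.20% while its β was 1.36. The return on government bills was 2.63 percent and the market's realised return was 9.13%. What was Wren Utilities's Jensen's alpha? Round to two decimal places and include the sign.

+1.73%

Market excess return = 9.13% − 2.63% = 6.50%
CAPM benchmark = R_f + β(R_m − R_f) = 2.63% + 1.36 × 6.50% = 11.4700%
α = actual − benchmark = 13.20% − 11.4700% = +1.73%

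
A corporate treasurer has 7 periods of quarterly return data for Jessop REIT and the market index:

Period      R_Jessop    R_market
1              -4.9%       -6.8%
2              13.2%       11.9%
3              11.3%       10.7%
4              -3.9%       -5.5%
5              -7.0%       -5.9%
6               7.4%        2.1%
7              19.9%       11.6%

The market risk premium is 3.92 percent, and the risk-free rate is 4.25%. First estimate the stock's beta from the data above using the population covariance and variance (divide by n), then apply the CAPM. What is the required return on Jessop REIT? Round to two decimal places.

8.75%

Mean R_i = (-4.9 + 13.2 + 11.3 − 3.9 − 7.0 + 7.4 + 19.9) / 7 = 5.1429%
Mean R_m = (-6.8 + 11.9 + 10.7 − 5.5 − 5.9 + 2.1 + 11.6) / 7 = 2.5857%
Σ(R_i − R̄_i)(R_m − R̄_m) = 527.3543  ⇒  Cov = 527.3543 / 7 = 75.3363
Σ(R_m − R̄_m)² = 459.5686  ⇒  Var(R_m) = 459.5686 / 7 = 65.6527
β = Cov / Var(R_m) = 75.3363 / 65.6527 = 1.1475
E(R) = R_f + β × MRP = 4.25% + 1.1475 × 3.92% = 8.75%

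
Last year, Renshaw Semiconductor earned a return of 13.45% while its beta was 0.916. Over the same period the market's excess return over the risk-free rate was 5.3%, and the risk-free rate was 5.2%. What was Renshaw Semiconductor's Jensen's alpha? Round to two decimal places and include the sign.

CAPM benchmark = R_f + β(R_m − R_f) = 5.2% + 0.916 × 5.3% = 10.0548%
α = actual − benchmark = 13.45% − 10.0548% = +3.40%

+3.40%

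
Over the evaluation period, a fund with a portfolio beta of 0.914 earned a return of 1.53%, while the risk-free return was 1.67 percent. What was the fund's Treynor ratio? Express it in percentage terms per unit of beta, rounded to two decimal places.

-0.15%

Treynor = (R_P − R_f) / β_P = (1.53% − 1.67%) / 0.9140 = -0.14% / 0.9140 = -0.15%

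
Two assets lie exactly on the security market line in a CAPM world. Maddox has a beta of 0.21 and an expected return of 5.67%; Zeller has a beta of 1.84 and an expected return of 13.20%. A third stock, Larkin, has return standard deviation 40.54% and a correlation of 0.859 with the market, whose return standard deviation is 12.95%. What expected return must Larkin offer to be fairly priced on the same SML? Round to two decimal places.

MRP = (13.20% − 5.67%) / (1.84 − 0.21) = 4.6196%
R_f = 5.67% − 0.21 × 4.6196% = 4.6999%
β_Larkin = ρ·σ_i/σ_m = 0.859 × 40.54 / 12.95 = 2.6891
E(R_Larkin) = R_f + β × MRP = 4.6999% + 2.6891 × 4.6196% = 17.12%

17.12%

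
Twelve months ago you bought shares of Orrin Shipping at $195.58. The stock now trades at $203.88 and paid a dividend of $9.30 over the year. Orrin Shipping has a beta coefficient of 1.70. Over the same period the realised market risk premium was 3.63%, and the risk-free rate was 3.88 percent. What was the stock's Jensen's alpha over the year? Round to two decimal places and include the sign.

-1.05%

Realised HPR = (P1 + D1 − P0) / P0 = (203.88 + 9.30 − 195.58) / 195.58 = 17.60 / 195.58 = 8.9989%
CAPM required = R_f + β·MRP = 3.88% + 1.70 × 3.63% = 10.0510%
α = realised − required = 8.9989% − 10.0510% = -1.05%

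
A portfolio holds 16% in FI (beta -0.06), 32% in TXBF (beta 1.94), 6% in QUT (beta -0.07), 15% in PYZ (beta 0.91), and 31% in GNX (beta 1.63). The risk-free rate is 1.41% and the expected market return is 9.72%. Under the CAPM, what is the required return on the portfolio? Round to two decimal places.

11.79%

β_P = Σ w_i β_i = 0.16×-0.06 + 0.32×1.94 + 0.06×-0.07 + 0.15×0.91 + 0.31×1.63 = 1.2488
MRP = 9.72% − 1.41% = 8.31%
E(R_P) = R_f + β_P × MRP = 1.41% + 1.2488 × 8.31% = 11.79%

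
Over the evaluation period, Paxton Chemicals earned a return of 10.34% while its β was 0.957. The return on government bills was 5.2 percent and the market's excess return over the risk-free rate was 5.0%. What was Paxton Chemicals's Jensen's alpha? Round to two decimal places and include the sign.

+0.36%

CAPM benchmark = R_f + β(R_m − R_f) = 5.2% + 0.957 × 5.0% = 9.9850%
α = actual − benchmark = 10.34% − 9.9850% = +0.36%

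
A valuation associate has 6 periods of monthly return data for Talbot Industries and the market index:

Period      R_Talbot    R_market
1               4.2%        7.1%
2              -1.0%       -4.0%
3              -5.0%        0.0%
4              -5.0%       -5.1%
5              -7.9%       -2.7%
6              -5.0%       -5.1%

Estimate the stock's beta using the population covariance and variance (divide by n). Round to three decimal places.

0.674

Mean R_i = (4.2 − 1.0 − 5.0 − 5.0 − 7.9 − 5.0) / 6 = -3.2833%
Mean R_m = (7.1 − 4.0 + 0.0 − 5.1 − 2.7 − 5.1) / 6 = -1.6333%
Σ(R_i − R̄_i)(R_m − R̄_m) = 73.9733  ⇒  Cov = 73.9733 / 6 = 12.3289
Σ(R_m − R̄_m)² = 109.7133  ⇒  Var(R_m) = 109.7133 / 6 = 18.2856
β = Cov / Var(R_m) = 12.3289 / 18.2856 = 0.6742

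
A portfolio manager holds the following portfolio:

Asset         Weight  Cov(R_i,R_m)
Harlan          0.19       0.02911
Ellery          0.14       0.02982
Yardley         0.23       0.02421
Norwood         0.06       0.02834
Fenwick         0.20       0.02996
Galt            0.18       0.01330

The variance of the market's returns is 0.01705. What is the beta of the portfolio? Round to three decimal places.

1.487

β_Harlan = 0.02911 / 0.01705 = 1.7073
β_Ellery = 0.02982 / 0.01705 = 1.7490
β_Yardley = 0.02421 / 0.01705 = 1.4199
β_Norwood = 0.02834 / 0.01705 = 1.6622
β_Fenwick = 0.02996 / 0.01705 = 1.7572
β_Galt = 0.01330 / 0.01705 = 0.7801
β_P = Σ w_i β_i = 0.19×1.7073 + 0.14×1.7490 + 0.23×1.4199 + 0.06×1.6622 + 0.20×1.7572 + 0.18×0.7801 = 1.4874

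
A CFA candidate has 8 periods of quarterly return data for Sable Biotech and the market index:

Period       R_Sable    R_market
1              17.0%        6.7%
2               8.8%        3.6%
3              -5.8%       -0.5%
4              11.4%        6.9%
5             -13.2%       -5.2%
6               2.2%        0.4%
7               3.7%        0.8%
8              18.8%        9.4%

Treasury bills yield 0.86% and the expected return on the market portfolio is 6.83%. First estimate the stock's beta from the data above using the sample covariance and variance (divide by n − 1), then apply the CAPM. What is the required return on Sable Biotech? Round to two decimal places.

Mean R_i = (17.0 + 8.8 − 5.8 + 11.4 − 13.2 + 2.2 + 3.7 + 18.8) / 8 = 5.3625%
Mean R_m = (6.7 + 3.6 − 0.5 + 6.9 − 5.2 + 0.4 + 0.8 + 9.4) / 8 = 2.7625%
Σ(R_i − R̄_i)(R_m − R̄_m) = 357.8288  ⇒  Cov = 357.8288 / 7 = 51.1184
Σ(R_m − R̄_m)² = 160.8588  ⇒  Var(R_m) = 160.8588 / 7 = 22.9798
β = Cov / Var(R_m) = 51.1184 / 22.9798 = 2.2245
MRP = 6.83% − 0.86% = 5.97%
E(R) = R_f + β × MRP = 0.86% + 2.2245 × 5.97% = 14.14%

14.14%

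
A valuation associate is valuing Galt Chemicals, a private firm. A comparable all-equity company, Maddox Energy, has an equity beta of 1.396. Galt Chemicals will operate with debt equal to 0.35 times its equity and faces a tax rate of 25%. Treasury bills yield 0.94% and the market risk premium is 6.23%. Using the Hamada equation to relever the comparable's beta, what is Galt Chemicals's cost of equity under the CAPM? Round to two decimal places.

β_L = β_U × [1 + (1 − t)(D/E)] = 1.396 × [1 + (1 − 0.25) × 0.35]
    = 1.396 × [1 + 0.75 × 0.35] = 1.396 × 1.2625 = 1.7625
E(R) = R_f + β_L × MRP = 0.94% + 1.7625 × 6.23% = 11.92%

11.92%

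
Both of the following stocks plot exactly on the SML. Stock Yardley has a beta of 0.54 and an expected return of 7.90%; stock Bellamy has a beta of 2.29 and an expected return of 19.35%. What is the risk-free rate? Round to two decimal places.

Both satisfy E(R) = R_f + β·MRP, so the slope of the SML is
MRP = (19.35% − 7.90%) / (2.29 − 0.54) = 11.45% / 1.75 = 6.5429%
R_f = E(R_Yardley) − β_Yardley·MRP = 7.90% − 0.54 × 6.5429% = 4.3668%

4.37%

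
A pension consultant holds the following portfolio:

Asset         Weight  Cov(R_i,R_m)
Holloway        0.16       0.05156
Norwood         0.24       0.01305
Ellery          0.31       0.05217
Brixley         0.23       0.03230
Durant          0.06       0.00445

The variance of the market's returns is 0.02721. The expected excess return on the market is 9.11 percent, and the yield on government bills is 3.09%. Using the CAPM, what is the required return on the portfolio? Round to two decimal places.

14.89%

β_Holloway = 0.05156 / 0.02721 = 1.8949
β_Norwood = 0.01305 / 0.02721 = 0.4796
β_Ellery = 0.05217 / 0.02721 = 1.9173
β_Brixley = 0.03230 / 0.02721 = 1.1871
β_Durant = 0.00445 / 0.02721 = 0.1635
β_P = Σ w_i β_i = 0.16×1.8949 + 0.24×0.4796 + 0.31×1.9173 + 0.23×1.1871 + 0.06×0.1635 = 1.2955
E(R_P) = R_f + β_P × MRP = 3.09% + 1.2955 × 9.11% = 14.89%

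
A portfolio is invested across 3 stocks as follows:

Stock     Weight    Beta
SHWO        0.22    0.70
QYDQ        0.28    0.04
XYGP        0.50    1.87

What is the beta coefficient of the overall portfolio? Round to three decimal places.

1.100

β_P = Σ w_i β_i = 0.22×0.70 + 0.28×0.04 + 0.50×1.87 = 1.1002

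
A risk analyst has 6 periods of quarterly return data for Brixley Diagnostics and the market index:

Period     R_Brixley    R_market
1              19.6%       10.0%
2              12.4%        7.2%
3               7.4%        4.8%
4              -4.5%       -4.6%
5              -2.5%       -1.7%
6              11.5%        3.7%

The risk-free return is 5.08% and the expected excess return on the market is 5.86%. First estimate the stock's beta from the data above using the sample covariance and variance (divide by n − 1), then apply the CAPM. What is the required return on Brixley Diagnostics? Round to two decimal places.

Mean R_i = (19.6 + 12.4 + 7.4 − 4.5 − 2.5 + 11.5) / 6 = 7.3167%
Mean R_m = (10.0 + 7.2 + 4.8 − 4.6 − 1.7 + 3.7) / 6 = 3.2333%
Σ(R_i − R̄_i)(R_m − R̄_m) = 246.3567  ⇒  Cov = 246.3567 / 5 = 49.2713
Σ(R_m − R̄_m)² = 149.8933  ⇒  Var(R_m) = 149.8933 / 5 = 29.9787
β = Cov / Var(R_m) = 49.2713 / 29.9787 = 1.6435
E(R) = R_f + β × MRP = 5.08% + 1.6435 × 5.86% = 14.71%

14.71%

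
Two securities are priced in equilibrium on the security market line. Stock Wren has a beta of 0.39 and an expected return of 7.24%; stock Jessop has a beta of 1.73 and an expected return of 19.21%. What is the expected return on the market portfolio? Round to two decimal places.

Both satisfy E(R) = R_f + β·MRP, so the slope of the SML is
MRP = (19.21% − 7.24%) / (1.73 − 0.39) = 11.97% / 1.34 = 8.9328%
R_f = E(R_Wren) − β_Wren·MRP = 7.24% − 0.39 × 8.9328% = 3.7562%
E(R_m) = R_f + MRP = 3.7562% + 8.9328% = 12.69%

12.69%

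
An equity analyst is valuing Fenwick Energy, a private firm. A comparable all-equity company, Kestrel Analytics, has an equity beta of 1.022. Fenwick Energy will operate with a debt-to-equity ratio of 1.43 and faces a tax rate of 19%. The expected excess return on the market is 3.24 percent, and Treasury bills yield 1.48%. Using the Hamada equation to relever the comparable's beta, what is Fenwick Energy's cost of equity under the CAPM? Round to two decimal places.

β_L = β_U × [1 + (1 − t)(D/E)] = 1.022 × [1 + (1 − 0.19) × 1.43]
    = 1.022 × [1 + 0.81 × 1.43] = 1.022 × 2.1583 = 2.2058
E(R) = R_f + β_L × MRP = 1.48% + 2.2058 × 3.24% = 8.63%

8.63%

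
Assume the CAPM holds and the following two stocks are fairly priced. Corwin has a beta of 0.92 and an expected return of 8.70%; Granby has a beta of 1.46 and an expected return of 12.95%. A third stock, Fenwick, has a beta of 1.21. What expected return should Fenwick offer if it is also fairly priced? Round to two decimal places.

MRP (SML slope) = (12.95% − 8.70%) / (1.46 − 0.92) = 4.25% / 0.54 = 7.8704%
R_f (intercept) = 8.70% − 0.92 × 7.8704% = 1.4592%
E(R_Fenwick) = R_f + β × MRP = 1.4592% + 1.21 × 7.8704% = 10.98%

10.98%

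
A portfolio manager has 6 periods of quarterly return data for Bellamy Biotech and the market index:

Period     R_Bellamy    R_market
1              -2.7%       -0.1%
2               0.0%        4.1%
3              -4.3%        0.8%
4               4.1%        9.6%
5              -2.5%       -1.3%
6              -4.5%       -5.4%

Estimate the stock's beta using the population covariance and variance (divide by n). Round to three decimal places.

0.585

Mean R_i = (-2.7 + 0.0 − 4.3 + 4.1 − 2.5 − 4.5) / 6 = -1.6500%
Mean R_m = (-0.1 + 4.1 + 0.8 + 9.6 − 1.3 − 5.4) / 6 = 1.2833%
Σ(R_i − R̄_i)(R_m − R̄_m) = 76.4450  ⇒  Cov = 76.4450 / 6 = 12.7408
Σ(R_m − R̄_m)² = 130.5883  ⇒  Var(R_m) = 130.5883 / 6 = 21.7647
β = Cov / Var(R_m) = 12.7408 / 21.7647 = 0.5854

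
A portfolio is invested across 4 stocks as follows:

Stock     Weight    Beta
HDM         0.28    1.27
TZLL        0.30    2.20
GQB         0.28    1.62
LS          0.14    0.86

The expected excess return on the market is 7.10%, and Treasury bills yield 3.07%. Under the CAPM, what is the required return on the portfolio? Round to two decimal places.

β_P = Σ w_i β_i = 0.28×1.27 + 0.30×2.20 + 0.28×1.62 + 0.14×0.86 = 1.5896
E(R_P) = R_f + β_P × MRP = 3.07% + 1.5896 × 7.10% = 14.36%

14.36%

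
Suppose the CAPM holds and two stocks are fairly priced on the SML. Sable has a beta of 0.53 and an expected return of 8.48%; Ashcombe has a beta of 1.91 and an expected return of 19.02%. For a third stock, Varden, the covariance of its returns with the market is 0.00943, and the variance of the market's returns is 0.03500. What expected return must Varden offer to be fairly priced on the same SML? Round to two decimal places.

MRP = (19.02% − 8.48%) / (1.91 − 0.53) = 7.6377%
R_f = 8.48% − 0.53 × 7.6377% = 4.4320%
β_Varden = Cov / Var(R_m) = 0.00943 / 0.03500 = 0.2694
E(R_Varden) = R_f + β × MRP = 4.4320% + 0.2694 × 7.6377% = 6.49%

6.49%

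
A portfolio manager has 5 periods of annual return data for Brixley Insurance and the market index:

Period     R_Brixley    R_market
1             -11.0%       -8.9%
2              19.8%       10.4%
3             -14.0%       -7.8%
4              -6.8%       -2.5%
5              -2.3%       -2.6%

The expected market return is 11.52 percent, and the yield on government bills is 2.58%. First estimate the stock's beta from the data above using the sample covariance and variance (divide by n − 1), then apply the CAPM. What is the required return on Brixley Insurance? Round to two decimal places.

17.91%

Mean R_i = (-11.0 + 19.8 − 14.0 − 6.8 − 2.3) / 5 = -2.8600%
Mean R_m = (-8.9 + 10.4 − 7.8 − 2.5 − 2.6) / 5 = -2.2800%
Σ(R_i − R̄_i)(R_m − R̄_m) = 403.3960  ⇒  Cov = 403.3960 / 4 = 100.8490
Σ(R_m − R̄_m)² = 235.2280  ⇒  Var(R_m) = 235.2280 / 4 = 58.8070
β = Cov / Var(R_m) = 100.8490 / 58.8070 = 1.7149
MRP = 11.52% − 2.58% = 8.94%
E(R) = R_f + β × MRP = 2.58% + 1.7149 × 8.94% = 17.91%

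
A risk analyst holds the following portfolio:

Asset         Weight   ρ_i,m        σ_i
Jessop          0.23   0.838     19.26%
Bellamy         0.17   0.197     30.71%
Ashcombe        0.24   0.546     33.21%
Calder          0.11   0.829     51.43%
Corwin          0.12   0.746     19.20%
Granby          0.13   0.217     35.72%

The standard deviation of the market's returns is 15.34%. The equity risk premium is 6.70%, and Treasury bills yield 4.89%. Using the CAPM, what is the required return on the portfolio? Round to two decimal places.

12.10%

β_Jessop = 0.838 × 19.26% / 15.34% = 1.0521
β_Bellamy = 0.197 × 30.71% / 15.34% = 0.3944
β_Ashcombe = 0.546 × 33.21% / 15.34% = 1.1821
β_Calder = 0.829 × 51.43% / 15.34% = 2.7794
β_Corwin = 0.746 × 19.20% / 15.34% = 0.9337
β_Granby = 0.217 × 35.72% / 15.34% = 0.5053
β_P = Σ w_i β_i = 0.23×1.0521 + 0.17×0.3944 + 0.24×1.1821 + 0.11×2.7794 + 0.12×0.9337 + 0.13×0.5053 = 1.0762
E(R_P) = R_f + β_P × MRP = 4.89% + 1.0762 × 6.70% = 12.10%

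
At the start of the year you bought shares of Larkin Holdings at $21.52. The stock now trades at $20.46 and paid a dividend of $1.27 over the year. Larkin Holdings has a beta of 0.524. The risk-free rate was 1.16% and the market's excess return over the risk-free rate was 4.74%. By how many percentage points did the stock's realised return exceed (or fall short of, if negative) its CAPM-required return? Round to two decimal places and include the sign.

-2.67%

Realised HPR = (P1 + D1 − P0) / P0 = (20.46 + 1.27 − 21.52) / 21.52 = 0.21 / 21.52 = 0.9758%
CAPM required = R_f + β·MRP = 1.16% + 0.524 × 4.74% = 3.64376%
α = realised − required = 0.9758% − 3.64376% = -2.67%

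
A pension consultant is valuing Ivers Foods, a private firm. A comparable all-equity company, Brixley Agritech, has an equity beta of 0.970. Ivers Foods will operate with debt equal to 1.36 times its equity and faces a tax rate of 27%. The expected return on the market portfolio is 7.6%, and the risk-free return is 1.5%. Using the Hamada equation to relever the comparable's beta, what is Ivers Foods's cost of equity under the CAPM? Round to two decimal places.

13.29%

β_L = β_U × [1 + (1 − t)(D/E)] = 0.970 × [1 + (1 − 0.27) × 1.36]
    = 0.970 × [1 + 0.73 × 1.36] = 0.970 × 1.9928 = 1.9330
MRP = 7.6% − 1.5% = 6.10%
E(R) = R_f + β_L × MRP = 1.5% + 1.9330 × 6.1% = 13.29%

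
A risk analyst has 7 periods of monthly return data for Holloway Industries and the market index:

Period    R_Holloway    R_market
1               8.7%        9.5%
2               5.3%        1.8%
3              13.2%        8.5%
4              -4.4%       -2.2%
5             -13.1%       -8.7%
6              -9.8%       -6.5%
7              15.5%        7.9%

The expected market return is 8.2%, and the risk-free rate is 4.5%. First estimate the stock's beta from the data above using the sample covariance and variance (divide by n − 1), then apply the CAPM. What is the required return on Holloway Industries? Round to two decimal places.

9.92%

Mean R_i = (8.7 + 5.3 + 13.2 − 4.4 − 13.1 − 9.8 + 15.5) / 7 = 2.2000%
Mean R_m = (9.5 + 1.8 + 8.5 − 2.2 − 8.7 − 6.5 + 7.9) / 7 = 1.4714%
Σ(R_i − R̄_i)(R_m − R̄_m) = 491.5300  ⇒  Cov = 491.5300 / 6 = 81.9217
Σ(R_m − R̄_m)² = 335.7743  ⇒  Var(R_m) = 335.7743 / 6 = 55.9624
β = Cov / Var(R_m) = 81.9217 / 55.9624 = 1.4639
MRP = 8.2% − 4.5% = 3.70%
E(R) = R_f + β × MRP = 4.5% + 1.4639 × 3.7% = 9.92%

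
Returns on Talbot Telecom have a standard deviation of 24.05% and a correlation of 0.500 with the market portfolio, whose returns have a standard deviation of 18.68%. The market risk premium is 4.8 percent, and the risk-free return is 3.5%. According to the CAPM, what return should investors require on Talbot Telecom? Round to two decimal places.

β = ρ × σ_i / σ_m = 0.500 × 24.05% / 18.68% = 0.6437
E(R) = 3.5% + 0.6437 × 4.8% = 6.59%

6.59%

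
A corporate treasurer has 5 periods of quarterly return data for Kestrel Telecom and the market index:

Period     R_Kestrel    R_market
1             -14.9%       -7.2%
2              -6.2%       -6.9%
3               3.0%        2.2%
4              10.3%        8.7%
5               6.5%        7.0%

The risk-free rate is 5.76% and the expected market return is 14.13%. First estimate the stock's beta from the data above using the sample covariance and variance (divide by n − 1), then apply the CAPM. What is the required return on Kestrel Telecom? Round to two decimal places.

16.60%

Mean R_i = (-14.9 − 6.2 + 3.0 + 10.3 + 6.5) / 5 = -0.2600%
Mean R_m = (-7.2 − 6.9 + 2.2 + 8.7 + 7.0) / 5 = 0.7600%
Σ(R_i − R̄_i)(R_m − R̄_m) = 292.7580  ⇒  Cov = 292.7580 / 4 = 73.1895
Σ(R_m − R̄_m)² = 226.0920  ⇒  Var(R_m) = 226.0920 / 4 = 56.5230
β = Cov / Var(R_m) = 73.1895 / 56.5230 = 1.2949
MRP = 14.13% − 5.76% = 8.37%
E(R) = R_f + β × MRP = 5.76% + 1.2949 × 8.37% = 16.60%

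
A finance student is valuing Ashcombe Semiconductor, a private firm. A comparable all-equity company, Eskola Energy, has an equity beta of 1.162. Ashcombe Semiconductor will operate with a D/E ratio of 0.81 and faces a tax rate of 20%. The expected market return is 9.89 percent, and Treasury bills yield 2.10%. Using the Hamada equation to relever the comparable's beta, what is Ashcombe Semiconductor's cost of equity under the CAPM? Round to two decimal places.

β_L = β_U × [1 + (1 − t)(D/E)] = 1.162 × [1 + (1 − 0.20) × 0.81]
    = 1.162 × [1 + 0.80 × 0.81] = 1.162 × 1.6480 = 1.9150
MRP = 9.89% − 2.10% = 7.79%
E(R) = R_f + β_L × MRP = 2.10% + 1.9150 × 7.79% = 17.02%

17.02%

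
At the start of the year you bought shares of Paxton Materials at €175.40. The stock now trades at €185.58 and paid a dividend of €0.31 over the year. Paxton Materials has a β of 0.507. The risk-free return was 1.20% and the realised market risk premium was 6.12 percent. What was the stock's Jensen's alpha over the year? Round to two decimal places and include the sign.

+1.68%

Realised HPR = (P1 + D1 − P0) / P0 = (185.58 + 0.31 − 175.40) / 175.40 = 10.49 / 175.40 = 5.9806%
CAPM required = R_f + β·MRP = 1.20% + 0.507 × 6.12% = 4.30284%
α = realised − required = 5.9806% − 4.30284% = +1.68%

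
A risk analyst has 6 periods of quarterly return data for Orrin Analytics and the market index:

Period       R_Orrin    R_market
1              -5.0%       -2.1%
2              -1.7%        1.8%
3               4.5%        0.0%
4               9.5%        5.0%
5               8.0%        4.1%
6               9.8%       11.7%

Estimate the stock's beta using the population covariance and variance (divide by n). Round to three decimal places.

1.003

Mean R_i = (-5.0 − 1.7 + 4.5 + 9.5 + 8.0 + 9.8) / 6 = 4.1833%
Mean R_m = (-2.1 + 1.8 + 0.0 + 5.0 + 4.1 + 11.7) / 6 = 3.4167%
Σ(R_i − R̄_i)(R_m − R̄_m) = 116.6417  ⇒  Cov = 116.6417 / 6 = 19.4403
Σ(R_m − R̄_m)² = 116.3083  ⇒  Var(R_m) = 116.3083 / 6 = 19.3847
β = Cov / Var(R_m) = 19.4403 / 19.3847 = 1.0029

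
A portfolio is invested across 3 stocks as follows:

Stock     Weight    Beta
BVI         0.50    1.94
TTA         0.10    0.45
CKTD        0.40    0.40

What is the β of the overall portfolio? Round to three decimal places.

1.175

β_P = Σ w_i β_i = 0.50×1.94 + 0.10×0.45 + 0.40×0.40 = 1.1750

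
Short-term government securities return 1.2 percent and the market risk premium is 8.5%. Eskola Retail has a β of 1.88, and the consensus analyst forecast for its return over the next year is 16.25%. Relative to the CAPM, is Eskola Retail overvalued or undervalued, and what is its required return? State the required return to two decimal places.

Overvalued; required return 17.18%

Required return = R_f + β·MRP = 1.2% + 1.88 × 8.5% = 17.18%
Forecast 16.25% < required 17.18% → the stock plots below the SML → overvalued.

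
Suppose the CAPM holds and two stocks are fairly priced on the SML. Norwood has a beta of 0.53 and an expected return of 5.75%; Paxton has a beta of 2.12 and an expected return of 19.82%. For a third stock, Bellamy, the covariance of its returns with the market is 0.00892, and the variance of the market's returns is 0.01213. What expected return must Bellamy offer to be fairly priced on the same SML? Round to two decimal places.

MRP = (19.82% − 5.75%) / (2.12 − 0.53) = 8.8491%
R_f = 5.75% − 0.53 × 8.8491% = 1.0600%
β_Bellamy = Cov / Var(R_m) = 0.00892 / 0.01213 = 0.7354
E(R_Bellamy) = R_f + β × MRP = 1.0600% + 0.7354 × 8.8491% = 7.57%

7.57%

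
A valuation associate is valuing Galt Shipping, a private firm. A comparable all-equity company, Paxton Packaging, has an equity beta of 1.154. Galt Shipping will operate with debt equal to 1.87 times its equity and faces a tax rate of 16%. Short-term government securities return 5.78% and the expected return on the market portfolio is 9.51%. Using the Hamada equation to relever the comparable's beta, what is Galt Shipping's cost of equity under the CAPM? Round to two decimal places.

16.85%

β_L = β_U × [1 + (1 − t)(D/E)] = 1.154 × [1 + (1 − 0.16) × 1.87]
    = 1.154 × [1 + 0.84 × 1.87] = 1.154 × 2.5708 = 2.9667
MRP = 9.51% − 5.78% = 3.73%
E(R) = R_f + β_L × MRP = 5.78% + 2.9667 × 3.73% = 16.85%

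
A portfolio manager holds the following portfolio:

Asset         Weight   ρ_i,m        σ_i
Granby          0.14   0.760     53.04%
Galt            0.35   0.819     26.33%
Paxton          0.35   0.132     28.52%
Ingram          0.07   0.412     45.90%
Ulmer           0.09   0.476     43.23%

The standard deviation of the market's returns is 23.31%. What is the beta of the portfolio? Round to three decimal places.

0.759

β_Granby = 0.760 × 53.04% / 23.31% = 1.7293
β_Galt = 0.819 × 26.33% / 23.31% = 0.9251
β_Paxton = 0.132 × 28.52% / 23.31% = 0.1615
β_Ingram = 0.412 × 45.90% / 23.31% = 0.8113
β_Ulmer = 0.476 × 43.23% / 23.31% = 0.8828
β_P = Σ w_i β_i = 0.14×1.7293 + 0.35×0.9251 + 0.35×0.1615 + 0.07×0.8113 + 0.09×0.8828 = 0.7587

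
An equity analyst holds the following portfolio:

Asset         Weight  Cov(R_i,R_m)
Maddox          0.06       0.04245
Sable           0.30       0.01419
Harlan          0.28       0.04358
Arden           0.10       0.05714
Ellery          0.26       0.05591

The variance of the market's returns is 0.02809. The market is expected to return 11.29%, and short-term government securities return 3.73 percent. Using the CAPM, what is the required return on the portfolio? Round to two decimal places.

14.30%

β_Maddox = 0.04245 / 0.02809 = 1.5112
β_Sable = 0.01419 / 0.02809 = 0.5052
β_Harlan = 0.04358 / 0.02809 = 1.5514
β_Arden = 0.05714 / 0.02809 = 2.0342
β_Ellery = 0.05591 / 0.02809 = 1.9904
β_P = Σ w_i β_i = 0.06×1.5112 + 0.30×0.5052 + 0.28×1.5514 + 0.10×2.0342 + 0.26×1.9904 = 1.3975
MRP = 11.29% − 3.73% = 7.56%
E(R_P) = R_f + β_P × MRP = 3.73% + 1.3975 × 7.56% = 14.30%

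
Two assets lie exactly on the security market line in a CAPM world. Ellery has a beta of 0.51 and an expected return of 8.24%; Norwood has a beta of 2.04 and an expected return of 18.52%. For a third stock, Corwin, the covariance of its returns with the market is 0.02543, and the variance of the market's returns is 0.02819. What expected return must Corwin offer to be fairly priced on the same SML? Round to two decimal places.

MRP = (18.52% − 8.24%) / (2.04 − 0.51) = 6.7190%
R_f = 8.24% − 0.51 × 6.7190% = 4.8133%
β_Corwin = Cov / Var(R_m) = 0.02543 / 0.02819 = 0.9021
E(R_Corwin) = R_f + β × MRP = 4.8133% + 0.9021 × 6.7190% = 10.87%

10.87%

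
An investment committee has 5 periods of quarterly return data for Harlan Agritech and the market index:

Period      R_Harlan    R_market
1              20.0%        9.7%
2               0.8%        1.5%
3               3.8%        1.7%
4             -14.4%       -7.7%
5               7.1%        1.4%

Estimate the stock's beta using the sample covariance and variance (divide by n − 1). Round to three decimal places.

Mean R_i = (20.0 + 0.8 + 3.8 − 14.4 + 7.1) / 5 = 3.4600%
Mean R_m = (9.7 + 1.5 + 1.7 − 7.7 + 1.4) / 5 = 1.3200%
Σ(R_i − R̄_i)(R_m − R̄_m) = 299.6440  ⇒  Cov = 299.6440 / 4 = 74.9110
Σ(R_m − R̄_m)² = 151.7680  ⇒  Var(R_m) = 151.7680 / 4 = 37.9420
β = Cov / Var(R_m) = 74.9110 / 37.9420 = 1.9744

1.974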